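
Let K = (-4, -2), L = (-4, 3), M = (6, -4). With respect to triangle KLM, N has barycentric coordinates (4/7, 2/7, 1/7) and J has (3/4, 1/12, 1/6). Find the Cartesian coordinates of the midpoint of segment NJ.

Barycentric coordinates of the midpoint are the average: (37/56, 31/168, 13/84).
Converting: (37/56)·K + (31/168)·L + (13/84)·M = (-103/42, -233/168).

(-103/42, -233/168)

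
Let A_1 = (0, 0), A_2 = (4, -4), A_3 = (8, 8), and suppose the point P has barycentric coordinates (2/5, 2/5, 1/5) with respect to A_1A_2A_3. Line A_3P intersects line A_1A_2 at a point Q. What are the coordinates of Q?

(2, -2)

Line A_3P meets A_1A_2 where the A_3-coordinate vanishes; zeroing P's A_3-weight and renormalizing leaves A_1, A_2-weights 2/5 : 2/5 → (1/2, 1/2).
So Q = (1/2)·A_1 + (1/2)·A_2 = (2, -2).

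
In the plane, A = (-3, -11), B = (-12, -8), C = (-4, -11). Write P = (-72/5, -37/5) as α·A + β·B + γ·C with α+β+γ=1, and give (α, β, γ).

(-4/5, 6/5, 3/5)

Signed area of the reference triangle: [ABC] = ½·((-3)·(-8−(-11)) + (-12)·(-11−(-11)) + (-4)·(-11−(-8))) = ½·(-9 + 0 + 12) = 3/2.
[PBC] = ½·((-72/5)·(-8−(-11)) + (-12)·(-11−(-37/5)) + (-4)·(-37/5−(-8))) = ½·(-216/5 + 216/5 − 12/5) = -6/5, so the A-coordinate is (-6/5)/(3/2) = -4/5.
[APC] = ½·((-3)·(-37/5−(-11)) + (-72/5)·(-11−(-11)) + (-4)·(-11−(-37/5))) = ½·(-54/5 + 0 + 72/5) = 9/5, so the B-coordinate is 6/5.
[ABP] = ½·((-3)·(-8−(-37/5)) + (-12)·(-37/5−(-11)) + (-72/5)·(-11−(-8))) = ½·(9/5 − 216/5 + 216/5) = 9/10, so the C-coordinate is 3/5.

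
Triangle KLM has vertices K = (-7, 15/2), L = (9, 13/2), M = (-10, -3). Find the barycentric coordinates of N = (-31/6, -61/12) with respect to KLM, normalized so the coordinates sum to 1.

(-1/2, 1/3, 7/6)

Signed area of the reference triangle: [KLM] = ½·((-7)·(13/2−(-3)) + 9·(-3−(15/2)) + (-10)·(15/2−(13/2))) = ½·(-133/2 − 189/2 − 10) = -171/2.
[NLM] = ½·((-31/6)·(13/2−(-3)) + 9·(-3−(-61/12)) + (-10)·(-61/12−(13/2))) = ½·(-589/12 + 75/4 + 695/6) = 171/4, so the K-coordinate is (171/4)/(-171/2) = -1/2.
[KNM] = ½·((-7)·(-61/12−(-3)) + (-31/6)·(-3−(15/2)) + (-10)·(15/2−(-61/12))) = ½·(175/12 + 217/4 − 755/6) = -57/2, so the L-coordinate is 1/3.
[KLN] = ½·((-7)·(13/2−(-61/12)) + 9·(-61/12−(15/2)) + (-31/6)·(15/2−(13/2))) = ½·(-973/12 − 453/4 − 31/6) = -399/4, so the M-coordinate is 7/6.
Check: -1/2 + 1/3 + 7/6 = 1.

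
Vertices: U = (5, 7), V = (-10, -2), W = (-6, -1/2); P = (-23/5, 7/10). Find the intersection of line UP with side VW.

(-7, -7/8)

Barycentric coordinates of P with respect to UVW: (1/5, 1/5, 3/5).
On side VW the U-coordinate is zero; dropping P's U-weight 1/5 and renormalizing the remaining 1/5 : 3/5 gives weights 1/4, 3/4 on V, W.
Q = (1/4)·(-10, -2) + (3/4)·(-6, -1/2) = (-7, -7/8).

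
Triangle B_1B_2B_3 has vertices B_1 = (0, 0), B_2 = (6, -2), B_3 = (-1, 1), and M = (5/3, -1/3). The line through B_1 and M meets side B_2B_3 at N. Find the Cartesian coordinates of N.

(5/2, -1/2)

Barycentric coordinates of M with respect to B_1B_2B_3: (1/3, 1/3, 1/3).
On side B_2B_3 the B_1-coordinate is zero; dropping M's B_1-weight 1/3 and renormalizing the remaining 1/3 : 1/3 gives weights 1/2, 1/2 on B_2, B_3.
N = (1/2)·(6, -2) + (1/2)·(-1, 1) = (5/2, -1/2).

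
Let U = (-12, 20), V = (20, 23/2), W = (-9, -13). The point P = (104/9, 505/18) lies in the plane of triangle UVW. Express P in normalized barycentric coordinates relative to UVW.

(2/3, 7/9, -4/9)

Signed area of the reference triangle: [UVW] = ½·((-12)·(23/2−(-13)) + 20·(-13−20) + (-9)·(20−(23/2))) = ½·(-294 − 660 − 153/2) = -2061/4.
[PVW] = ½·((104/9)·(23/2−(-13)) + 20·(-13−(505/18)) + (-9)·(505/18−(23/2))) = ½·(2548/9 − 7390/9 − 149) = -687/2, so the U-coordinate is (-687/2)/(-2061/4) = 2/3.
[UPW] = ½·((-12)·(505/18−(-13)) + (104/9)·(-13−20) + (-9)·(20−(505/18))) = ½·(-1478/3 − 1144/3 + 145/2) = -1603/4, so the V-coordinate is 7/9.
[UVP] = ½·((-12)·(23/2−(505/18)) + 20·(505/18−20) + (104/9)·(20−(23/2))) = ½·(596/3 + 1450/9 + 884/9) = 229, so the W-coordinate is -4/9.
Check: 2/3 + 7/9 − 4/9 = 1.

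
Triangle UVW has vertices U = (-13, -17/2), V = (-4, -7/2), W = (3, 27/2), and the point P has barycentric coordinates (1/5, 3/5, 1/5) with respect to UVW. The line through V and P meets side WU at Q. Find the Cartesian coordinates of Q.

(-5, 5/2)

Line VP meets WU where the V-coordinate vanishes; zeroing P's V-weight and renormalizing leaves W, U-weights 1/5 : 1/5 → (1/2, 1/2).
So Q = (1/2)·W + (1/2)·U = (-5, 5/2).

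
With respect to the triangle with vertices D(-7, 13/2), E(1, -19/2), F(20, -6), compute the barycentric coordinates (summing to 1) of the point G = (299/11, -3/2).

Signed area of the reference triangle: [DEF] = ½·((-7)·(-19/2−(-6)) + 1·(-6−(13/2)) + 20·(13/2−(-19/2))) = ½·(49/2 − 25/2 + 320) = 166.
[GEF] = ½·((299/11)·(-19/2−(-6)) + 1·(-6−(-3/2)) + 20·(-3/2−(-19/2))) = ½·(-2093/22 − 9/2 + 160) = 332/11, so the D-coordinate is (332/11)/166 = 2/11.
[DGF] = ½·((-7)·(-3/2−(-6)) + (299/11)·(-6−(13/2)) + 20·(13/2−(-3/2))) = ½·(-63/2 − 7475/22 + 160) = -1162/11, so the E-coordinate is -7/11.
[DEG] = ½·((-7)·(-19/2−(-3/2)) + 1·(-3/2−(13/2)) + (299/11)·(13/2−(-19/2))) = ½·(56 − 8 + 4784/11) = 2656/11, so the F-coordinate is 16/11.

(2/11, -7/11, 16/11)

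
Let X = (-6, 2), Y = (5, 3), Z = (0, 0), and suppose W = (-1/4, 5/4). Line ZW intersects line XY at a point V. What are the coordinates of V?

Barycentric coordinates of W with respect to XYZ: (1/4, 1/4, 1/2).
On side XY the Z-coordinate is zero; dropping W's Z-weight 1/2 and renormalizing the remaining 1/4 : 1/4 gives weights 1/2, 1/2 on X, Y.
V = (1/2)·(-6, 2) + (1/2)·(5, 3) = (-1/2, 5/2).

(-1/2, 5/2)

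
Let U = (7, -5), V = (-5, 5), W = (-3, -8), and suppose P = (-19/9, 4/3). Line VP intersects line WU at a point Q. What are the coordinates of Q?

Barycentric coordinates of P with respect to UVW: (2/9, 2/3, 1/9).
On side WU the V-coordinate is zero; dropping P's V-weight 2/3 and renormalizing the remaining 1/9 : 2/9 gives weights 1/3, 2/3 on W, U.
Q = (1/3)·(-3, -8) + (2/3)·(7, -5) = (11/3, -6).

(11/3, -6)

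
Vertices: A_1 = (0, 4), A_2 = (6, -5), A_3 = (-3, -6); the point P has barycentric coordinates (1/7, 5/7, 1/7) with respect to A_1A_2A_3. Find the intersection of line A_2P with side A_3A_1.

Line A_2P meets A_3A_1 where the A_2-coordinate vanishes; zeroing P's A_2-weight and renormalizing leaves A_3, A_1-weights 1/7 : 1/7 → (1/2, 1/2).
So Q = (1/2)·A_3 + (1/2)·A_1 = (-3/2, -1).

(-3/2, -1)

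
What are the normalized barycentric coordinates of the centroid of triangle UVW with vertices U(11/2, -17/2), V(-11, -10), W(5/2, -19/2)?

(1/3, 1/3, 1/3)

The centroid is the average of the vertices, so each weight is 1/3.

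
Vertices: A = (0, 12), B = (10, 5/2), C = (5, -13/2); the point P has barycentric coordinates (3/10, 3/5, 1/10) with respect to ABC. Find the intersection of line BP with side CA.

Line BP meets CA where the B-coordinate vanishes; zeroing P's B-weight and renormalizing leaves C, A-weights 1/10 : 3/10 → (1/4, 3/4).
So Q = (1/4)·C + (3/4)·A = (5/4, 59/8).

(5/4, 59/8)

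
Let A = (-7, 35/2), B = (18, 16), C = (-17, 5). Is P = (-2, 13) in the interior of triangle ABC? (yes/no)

yes

Barycentric coordinates of P: (46/131, 43/131, 42/131).
The three coordinates are positive, positive, positive; a point is interior exactly when all three are positive.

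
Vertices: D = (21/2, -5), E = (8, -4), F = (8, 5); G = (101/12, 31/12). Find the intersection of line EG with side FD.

Barycentric coordinates of G with respect to DEF: (1/6, 1/12, 3/4).
On side FD the E-coordinate is zero; dropping G's E-weight 1/12 and renormalizing the remaining 3/4 : 1/6 gives weights 9/11, 2/11 on F, D.
H = (9/11)·(8, 5) + (2/11)·(21/2, -5) = (93/11, 35/11).

(93/11, 35/11)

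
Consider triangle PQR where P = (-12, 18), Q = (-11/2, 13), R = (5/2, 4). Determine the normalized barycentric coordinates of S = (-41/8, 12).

Signed area of the reference triangle: [PQR] = ½·((-12)·(13−4) + (-11/2)·(4−18) + (5/2)·(18−13)) = ½·(-108 + 77 + 25/2) = -37/4.
[SQR] = ½·((-41/8)·(13−4) + (-11/2)·(4−12) + (5/2)·(12−13)) = ½·(-369/8 + 44 − 5/2) = -37/16, so the P-coordinate is (-37/16)/(-37/4) = 1/4.
[PSR] = ½·((-12)·(12−4) + (-41/8)·(4−18) + (5/2)·(18−12)) = ½·(-96 + 287/4 + 15) = -37/8, so the Q-coordinate is 1/2.
[PQS] = ½·((-12)·(13−12) + (-11/2)·(12−18) + (-41/8)·(18−13)) = ½·(-12 + 33 − 205/8) = -37/16, so the R-coordinate is 1/4.
Check: 1/4 + 1/2 + 1/4 = 1.

(1/4, 1/2, 1/4)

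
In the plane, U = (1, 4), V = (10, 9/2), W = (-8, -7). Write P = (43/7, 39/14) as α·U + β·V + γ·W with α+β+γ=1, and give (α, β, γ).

(1/7, 5/7, 1/7)

Signed area of the reference triangle: [UVW] = ½·(1·(9/2−(-7)) + 10·(-7−4) + (-8)·(4−(9/2))) = ½·(23/2 − 110 + 4) = -189/4.
[PVW] = ½·((43/7)·(9/2−(-7)) + 10·(-7−(39/14)) + (-8)·(39/14−(9/2))) = ½·(989/14 − 685/7 + 96/7) = -27/4, so the U-coordinate is (-27/4)/(-189/4) = 1/7.
[UPW] = ½·(1·(39/14−(-7)) + (43/7)·(-7−4) + (-8)·(4−(39/14))) = ½·(137/14 − 473/7 − 68/7) = -135/4, so the V-coordinate is 5/7.
[UVP] = ½·(1·(9/2−(39/14)) + 10·(39/14−4) + (43/7)·(4−(9/2))) = ½·(12/7 − 85/7 − 43/14) = -27/4, so the W-coordinate is 1/7.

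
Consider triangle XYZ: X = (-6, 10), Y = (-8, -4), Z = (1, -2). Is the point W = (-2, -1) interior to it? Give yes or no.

yes

Barycentric coordinates of W: (15/122, 29/122, 39/61).
The three coordinates are positive, positive, positive; a point is interior exactly when all three are positive.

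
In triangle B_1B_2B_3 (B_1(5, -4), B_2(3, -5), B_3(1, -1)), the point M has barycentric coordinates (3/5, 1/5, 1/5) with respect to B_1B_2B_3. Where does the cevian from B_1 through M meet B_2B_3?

(2, -3)

Line B_1M meets B_2B_3 where the B_1-coordinate vanishes; zeroing M's B_1-weight and renormalizing leaves B_2, B_3-weights 1/5 : 1/5 → (1/2, 1/2).
So N = (1/2)·B_2 + (1/2)·B_3 = (2, -3).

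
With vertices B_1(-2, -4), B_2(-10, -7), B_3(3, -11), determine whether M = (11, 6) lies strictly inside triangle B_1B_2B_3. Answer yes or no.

no

Barycentric coordinates of M: (253/71, -141/71, -41/71).
The three coordinates are positive, negative, negative; a point is interior exactly when all three are positive.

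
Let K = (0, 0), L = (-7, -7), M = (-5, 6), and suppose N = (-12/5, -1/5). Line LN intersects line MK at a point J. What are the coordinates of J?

(-5/4, 3/2)

Barycentric coordinates of N with respect to KLM: (3/5, 1/5, 1/5).
On side MK the L-coordinate is zero; dropping N's L-weight 1/5 and renormalizing the remaining 1/5 : 3/5 gives weights 1/4, 3/4 on M, K.
J = (1/4)·(-5, 6) + (3/4)·(0, 0) = (-5/4, 3/2).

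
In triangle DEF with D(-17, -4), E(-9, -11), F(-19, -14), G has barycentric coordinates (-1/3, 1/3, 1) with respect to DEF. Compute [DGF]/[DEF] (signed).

1/3

The signed ratio [DGF]/[DEF] equals the barycentric coordinate of G at vertex E, which is 1/3.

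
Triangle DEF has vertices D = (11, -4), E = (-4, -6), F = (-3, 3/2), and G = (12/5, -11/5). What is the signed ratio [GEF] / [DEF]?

2/5

[DEF] = ½·(11·(-6−(3/2)) + (-4)·(3/2−(-4)) + (-3)·(-4−(-6))) = ½·(-165/2 − 22 − 6) = -221/4.
[GEF] = ½·((12/5)·(-6−(3/2)) + (-4)·(3/2−(-11/5)) + (-3)·(-11/5−(-6))) = ½·(-18 − 74/5 − 57/5) = -221/10, so the ratio is (-221/10)/(-221/4) = 2/5.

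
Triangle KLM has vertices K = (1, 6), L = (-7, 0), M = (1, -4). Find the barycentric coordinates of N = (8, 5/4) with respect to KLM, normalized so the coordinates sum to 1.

Signed area of the reference triangle: [KLM] = ½·(1·(0−(-4)) + (-7)·(-4−6) + 1·(6−0)) = ½·(4 + 70 + 6) = 40.
[NLM] = ½·(8·(0−(-4)) + (-7)·(-4−(5/4)) + 1·(5/4−0)) = ½·(32 + 147/4 + 5/4) = 35, so the K-coordinate is 35/40 = 7/8.
[KNM] = ½·(1·(5/4−(-4)) + 8·(-4−6) + 1·(6−(5/4))) = ½·(21/4 − 80 + 19/4) = -35, so the L-coordinate is -7/8.
[KLN] = ½·(1·(0−(5/4)) + (-7)·(5/4−6) + 8·(6−0)) = ½·(-5/4 + 133/4 + 48) = 40, so the M-coordinate is 1.
Check: 7/8 − 7/8 + 1 = 1.

(7/8, -7/8, 1)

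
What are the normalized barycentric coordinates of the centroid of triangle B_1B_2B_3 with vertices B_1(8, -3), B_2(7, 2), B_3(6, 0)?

The centroid is the average of the vertices, so each weight is 1/3.

(1/3, 1/3, 1/3)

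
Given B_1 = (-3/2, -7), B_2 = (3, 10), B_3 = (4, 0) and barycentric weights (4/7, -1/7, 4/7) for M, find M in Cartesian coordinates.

M = (4/7)·B_1 + (-1/7)·B_2 + (4/7)·B_3.
x-coordinate: (4/7)·(-3/2) + (-1/7)·3 + (4/7)·4 = 1.
y-coordinate: (4/7)·(-7) + (-1/7)·10 + (4/7)·0 = -38/7.

(1, -38/7)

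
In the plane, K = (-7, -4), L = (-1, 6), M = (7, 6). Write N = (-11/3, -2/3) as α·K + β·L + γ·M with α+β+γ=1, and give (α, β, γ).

Signed area of the reference triangle: [KLM] = ½·((-7)·(6−6) + (-1)·(6−(-4)) + 7·(-4−6)) = ½·(0 − 10 − 70) = -40.
[NLM] = ½·((-11/3)·(6−6) + (-1)·(6−(-2/3)) + 7·(-2/3−6)) = ½·(0 − 20/3 − 140/3) = -80/3, so the K-coordinate is (-80/3)/(-40) = 2/3.
[KNM] = ½·((-7)·(-2/3−6) + (-11/3)·(6−(-4)) + 7·(-4−(-2/3))) = ½·(140/3 − 110/3 − 70/3) = -20/3, so the L-coordinate is 1/6.
[KLN] = ½·((-7)·(6−(-2/3)) + (-1)·(-2/3−(-4)) + (-11/3)·(-4−6)) = ½·(-140/3 − 10/3 + 110/3) = -20/3, so the M-coordinate is 1/6.

(2/3, 1/6, 1/6)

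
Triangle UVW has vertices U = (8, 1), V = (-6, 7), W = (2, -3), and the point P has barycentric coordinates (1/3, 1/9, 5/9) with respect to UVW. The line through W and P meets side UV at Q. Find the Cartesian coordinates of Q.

Line WP meets UV where the W-coordinate vanishes; zeroing P's W-weight and renormalizing leaves U, V-weights 1/3 : 1/9 → (3/4, 1/4).
So Q = (3/4)·U + (1/4)·V = (9/2, 5/2).

(9/2, 5/2)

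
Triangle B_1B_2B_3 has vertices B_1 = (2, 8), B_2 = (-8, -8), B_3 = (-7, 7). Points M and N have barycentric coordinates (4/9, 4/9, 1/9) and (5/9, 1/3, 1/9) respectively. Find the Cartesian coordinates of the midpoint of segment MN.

Barycentric coordinates of the midpoint are the average: (1/2, 7/18, 1/9).
Converting: (1/2)·B_1 + (7/18)·B_2 + (1/9)·B_3 = (-26/9, 5/3).

(-26/9, 5/3)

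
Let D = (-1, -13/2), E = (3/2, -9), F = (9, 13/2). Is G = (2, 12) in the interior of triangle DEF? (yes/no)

no

Barycentric coordinates of G: (599/230, -292/115, 43/46).
The three coordinates are positive, negative, positive; a point is interior exactly when all three are positive.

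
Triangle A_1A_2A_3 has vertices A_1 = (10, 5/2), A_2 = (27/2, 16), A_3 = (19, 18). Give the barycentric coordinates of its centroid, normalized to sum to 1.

(1/3, 1/3, 1/3)

The centroid is the average of the vertices, so each weight is 1/3.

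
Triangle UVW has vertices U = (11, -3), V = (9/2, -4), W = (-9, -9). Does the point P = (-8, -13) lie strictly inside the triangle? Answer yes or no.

no

Barycentric coordinates of P: (59/19, -86/19, 46/19).
The three coordinates are positive, negative, positive; a point is interior exactly when all three are positive.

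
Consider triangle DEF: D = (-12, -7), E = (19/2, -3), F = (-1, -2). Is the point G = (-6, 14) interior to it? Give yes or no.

Barycentric coordinates of G: (-326/127, -402/127, 855/127).
The three coordinates are negative, negative, positive; a point is interior exactly when all three are positive.

no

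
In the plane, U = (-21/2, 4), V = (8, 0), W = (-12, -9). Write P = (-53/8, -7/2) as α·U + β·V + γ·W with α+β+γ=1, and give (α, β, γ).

(1/4, 1/4, 1/2)

Signed area of the reference triangle: [UVW] = ½·((-21/2)·(0−(-9)) + 8·(-9−4) + (-12)·(4−0)) = ½·(-189/2 − 104 − 48) = -493/4.
[PVW] = ½·((-53/8)·(0−(-9)) + 8·(-9−(-7/2)) + (-12)·(-7/2−0)) = ½·(-477/8 − 44 + 42) = -493/16, so the U-coordinate is (-493/16)/(-493/4) = 1/4.
[UPW] = ½·((-21/2)·(-7/2−(-9)) + (-53/8)·(-9−4) + (-12)·(4−(-7/2))) = ½·(-231/4 + 689/8 − 90) = -493/16, so the V-coordinate is 1/4.
[UVP] = ½·((-21/2)·(0−(-7/2)) + 8·(-7/2−4) + (-53/8)·(4−0)) = ½·(-147/4 − 60 − 53/2) = -493/8, so the W-coordinate is 1/2.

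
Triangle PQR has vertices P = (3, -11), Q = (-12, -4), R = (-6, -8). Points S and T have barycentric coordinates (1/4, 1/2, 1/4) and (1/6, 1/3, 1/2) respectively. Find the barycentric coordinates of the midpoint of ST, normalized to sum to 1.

Since both coordinate triples sum to 1, the midpoint's barycentrics are the componentwise average.
(1/4+1/6)/2 = 5/24; similarly 5/12 and 3/8.

(5/24, 5/12, 3/8)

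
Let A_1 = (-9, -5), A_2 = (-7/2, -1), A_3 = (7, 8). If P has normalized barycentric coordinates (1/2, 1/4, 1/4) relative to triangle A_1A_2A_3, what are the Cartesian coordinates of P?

(-29/8, -3/4)

P = (1/2)·A_1 + (1/4)·A_2 + (1/4)·A_3.
x-coordinate: (1/2)·(-9) + (1/4)·(-7/2) + (1/4)·7 = -29/8.
y-coordinate: (1/2)·(-5) + (1/4)·(-1) + (1/4)·8 = -3/4.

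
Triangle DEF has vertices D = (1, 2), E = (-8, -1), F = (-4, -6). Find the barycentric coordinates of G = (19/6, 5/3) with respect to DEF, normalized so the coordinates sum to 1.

(7/6, -1/3, 1/6)

Signed area of the reference triangle: [DEF] = ½·(1·(-1−(-6)) + (-8)·(-6−2) + (-4)·(2−(-1))) = ½·(5 + 64 − 12) = 57/2.
[GEF] = ½·((19/6)·(-1−(-6)) + (-8)·(-6−(5/3)) + (-4)·(5/3−(-1))) = ½·(95/6 + 184/3 − 32/3) = 133/4, so the D-coordinate is (133/4)/(57/2) = 7/6.
[DGF] = ½·(1·(5/3−(-6)) + (19/6)·(-6−2) + (-4)·(2−(5/3))) = ½·(23/3 − 76/3 − 4/3) = -19/2, so the E-coordinate is -1/3.
[DEG] = ½·(1·(-1−(5/3)) + (-8)·(5/3−2) + (19/6)·(2−(-1))) = ½·(-8/3 + 8/3 + 19/2) = 19/4, so the F-coordinate is 1/6.
Check: 7/6 − 1/3 + 1/6 = 1.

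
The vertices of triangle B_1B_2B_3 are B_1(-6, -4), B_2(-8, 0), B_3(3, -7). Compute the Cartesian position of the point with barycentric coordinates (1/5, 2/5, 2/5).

(-16/5, -18/5)

M = (1/5)·B_1 + (2/5)·B_2 + (2/5)·B_3.
x-coordinate: (1/5)·(-6) + (2/5)·(-8) + (2/5)·3 = -16/5.
y-coordinate: (1/5)·(-4) + (2/5)·0 + (2/5)·(-7) = -18/5.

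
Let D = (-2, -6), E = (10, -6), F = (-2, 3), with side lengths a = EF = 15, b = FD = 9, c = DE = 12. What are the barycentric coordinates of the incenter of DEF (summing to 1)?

The incenter has barycentric coordinates proportional to the opposite side lengths: (15 : 9 : 12).
Normalizing by 15+9+12 = 36 gives (5/12, 1/4, 1/3).

(5/12, 1/4, 1/3)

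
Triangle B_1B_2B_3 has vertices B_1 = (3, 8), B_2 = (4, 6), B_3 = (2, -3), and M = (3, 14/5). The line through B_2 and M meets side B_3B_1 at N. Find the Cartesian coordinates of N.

(7/3, 2/3)

Barycentric coordinates of M with respect to B_1B_2B_3: (1/5, 2/5, 2/5).
On side B_3B_1 the B_2-coordinate is zero; dropping M's B_2-weight 2/5 and renormalizing the remaining 2/5 : 1/5 gives weights 2/3, 1/3 on B_3, B_1.
N = (2/3)·(2, -3) + (1/3)·(3, 8) = (7/3, 2/3).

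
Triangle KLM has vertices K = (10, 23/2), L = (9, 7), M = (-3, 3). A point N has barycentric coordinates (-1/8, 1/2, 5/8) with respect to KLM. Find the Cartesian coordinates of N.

(11/8, 63/16)

N = (-1/8)·K + (1/2)·L + (5/8)·M.
x-coordinate: (-1/8)·10 + (1/2)·9 + (5/8)·(-3) = 11/8.
y-coordinate: (-1/8)·(23/2) + (1/2)·7 + (5/8)·3 = 63/16.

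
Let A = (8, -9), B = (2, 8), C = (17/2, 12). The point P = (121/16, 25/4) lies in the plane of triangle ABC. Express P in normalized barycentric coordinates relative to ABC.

Signed area of the reference triangle: [ABC] = ½·(8·(8−12) + 2·(12−(-9)) + (17/2)·(-9−8)) = ½·(-32 + 42 − 289/2) = -269/4.
[PBC] = ½·((121/16)·(8−12) + 2·(12−(25/4)) + (17/2)·(25/4−8)) = ½·(-121/4 + 23/2 − 119/8) = -269/16, so the A-coordinate is (-269/16)/(-269/4) = 1/4.
[APC] = ½·(8·(25/4−12) + (121/16)·(12−(-9)) + (17/2)·(-9−(25/4))) = ½·(-46 + 2541/16 − 1037/8) = -269/32, so the B-coordinate is 1/8.
[ABP] = ½·(8·(8−(25/4)) + 2·(25/4−(-9)) + (121/16)·(-9−8)) = ½·(14 + 61/2 − 2057/16) = -1345/32, so the C-coordinate is 5/8.
Check: 1/4 + 1/8 + 5/8 = 1.

(1/4, 1/8, 5/8)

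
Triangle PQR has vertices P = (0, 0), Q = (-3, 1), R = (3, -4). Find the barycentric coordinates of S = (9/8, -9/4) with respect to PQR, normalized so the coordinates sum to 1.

(1/8, 1/4, 5/8)

Signed area of the reference triangle: [PQR] = ½·(0·(1−(-4)) + (-3)·(-4−0) + 3·(0−1)) = ½·(0 + 12 − 3) = 9/2.
[SQR] = ½·((9/8)·(1−(-4)) + (-3)·(-4−(-9/4)) + 3·(-9/4−1)) = ½·(45/8 + 21/4 − 39/4) = 9/16, so the P-coordinate is (9/16)/(9/2) = 1/8.
[PSR] = ½·(0·(-9/4−(-4)) + (9/8)·(-4−0) + 3·(0−(-9/4))) = ½·(0 − 9/2 + 27/4) = 9/8, so the Q-coordinate is 1/4.
[PQS] = ½·(0·(1−(-9/4)) + (-3)·(-9/4−0) + (9/8)·(0−1)) = ½·(0 + 27/4 − 9/8) = 45/16, so the R-coordinate is 5/8.
Check: 1/8 + 1/4 + 5/8 = 1.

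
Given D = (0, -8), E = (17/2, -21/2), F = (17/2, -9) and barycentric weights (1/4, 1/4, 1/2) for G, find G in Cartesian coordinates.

(51/8, -73/8)

G = (1/4)·D + (1/4)·E + (1/2)·F.
x-coordinate: (1/4)·0 + (1/4)·(17/2) + (1/2)·(17/2) = 51/8.
y-coordinate: (1/4)·(-8) + (1/4)·(-21/2) + (1/2)·(-9) = -73/8.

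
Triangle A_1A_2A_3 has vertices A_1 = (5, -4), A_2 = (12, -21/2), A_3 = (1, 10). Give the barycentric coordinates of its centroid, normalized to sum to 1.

The centroid is the average of the vertices, so each weight is 1/3.

(1/3, 1/3, 1/3)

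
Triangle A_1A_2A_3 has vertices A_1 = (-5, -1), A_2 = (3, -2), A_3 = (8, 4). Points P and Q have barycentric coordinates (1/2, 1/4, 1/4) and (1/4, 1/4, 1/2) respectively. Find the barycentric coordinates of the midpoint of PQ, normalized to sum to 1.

(3/8, 1/4, 3/8)

Since both coordinate triples sum to 1, the midpoint's barycentrics are the componentwise average.
(1/2+1/4)/2 = 3/8; similarly 1/4 and 3/8.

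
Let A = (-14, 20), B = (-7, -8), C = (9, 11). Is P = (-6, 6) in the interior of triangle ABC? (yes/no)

yes

Barycentric coordinates of P: (205/581, 250/581, 18/83).
The three coordinates are positive, positive, positive; a point is interior exactly when all three are positive.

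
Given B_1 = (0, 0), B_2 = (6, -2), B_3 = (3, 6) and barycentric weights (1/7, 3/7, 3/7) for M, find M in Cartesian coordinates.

(27/7, 12/7)

M = (1/7)·B_1 + (3/7)·B_2 + (3/7)·B_3.
x-coordinate: (1/7)·0 + (3/7)·6 + (3/7)·3 = 27/7.
y-coordinate: (1/7)·0 + (3/7)·(-2) + (3/7)·6 = 12/7.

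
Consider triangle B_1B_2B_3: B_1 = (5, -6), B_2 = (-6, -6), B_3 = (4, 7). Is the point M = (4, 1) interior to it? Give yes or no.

Barycentric coordinates of M: (60/143, 6/143, 7/13).
The three coordinates are positive, positive, positive; a point is interior exactly when all three are positive.

yes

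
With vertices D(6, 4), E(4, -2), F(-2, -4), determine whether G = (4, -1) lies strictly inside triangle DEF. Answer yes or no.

Barycentric coordinates of G: (3/16, 3/4, 1/16).
The three coordinates are positive, positive, positive; a point is interior exactly when all three are positive.

yes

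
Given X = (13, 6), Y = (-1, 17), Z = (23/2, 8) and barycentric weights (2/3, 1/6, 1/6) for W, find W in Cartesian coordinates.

W = (2/3)·X + (1/6)·Y + (1/6)·Z.
x-coordinate: (2/3)·13 + (1/6)·(-1) + (1/6)·(23/2) = 125/12.
y-coordinate: (2/3)·6 + (1/6)·17 + (1/6)·8 = 49/6.

(125/12, 49/6)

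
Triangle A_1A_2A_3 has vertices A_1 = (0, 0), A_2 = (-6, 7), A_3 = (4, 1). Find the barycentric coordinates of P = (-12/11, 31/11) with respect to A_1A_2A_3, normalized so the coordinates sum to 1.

Signed area of the reference triangle: [A_1A_2A_3] = ½·(0·(7−1) + (-6)·(1−0) + 4·(0−7)) = ½·(0 − 6 − 28) = -17.
[PA_2A_3] = ½·((-12/11)·(7−1) + (-6)·(1−(31/11)) + 4·(31/11−7)) = ½·(-72/11 + 120/11 − 184/11) = -68/11, so the A_1-coordinate is (-68/11)/(-17) = 4/11.
[A_1PA_3] = ½·(0·(31/11−1) + (-12/11)·(1−0) + 4·(0−(31/11))) = ½·(0 − 12/11 − 124/11) = -68/11, so the A_2-coordinate is 4/11.
[A_1A_2P] = ½·(0·(7−(31/11)) + (-6)·(31/11−0) + (-12/11)·(0−7)) = ½·(0 − 186/11 + 84/11) = -51/11, so the A_3-coordinate is 3/11.
Check: 4/11 + 4/11 + 3/11 = 1.

(4/11, 4/11, 3/11)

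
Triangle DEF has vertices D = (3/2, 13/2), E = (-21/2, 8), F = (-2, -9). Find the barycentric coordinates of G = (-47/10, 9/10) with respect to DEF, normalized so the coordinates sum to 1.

(1/5, 2/5, 2/5)

Signed area of the reference triangle: [DEF] = ½·((3/2)·(8−(-9)) + (-21/2)·(-9−(13/2)) + (-2)·(13/2−8)) = ½·(51/2 + 651/4 + 3) = 765/8.
[GEF] = ½·((-47/10)·(8−(-9)) + (-21/2)·(-9−(9/10)) + (-2)·(9/10−8)) = ½·(-799/10 + 2079/20 + 71/5) = 153/8, so the D-coordinate is (153/8)/(765/8) = 1/5.
[DGF] = ½·((3/2)·(9/10−(-9)) + (-47/10)·(-9−(13/2)) + (-2)·(13/2−(9/10))) = ½·(297/20 + 1457/20 − 56/5) = 153/4, so the E-coordinate is 2/5.
[DEG] = ½·((3/2)·(8−(9/10)) + (-21/2)·(9/10−(13/2)) + (-47/10)·(13/2−8)) = ½·(213/20 + 294/5 + 141/20) = 153/4, so the F-coordinate is 2/5.
Check: 1/5 + 2/5 + 2/5 = 1.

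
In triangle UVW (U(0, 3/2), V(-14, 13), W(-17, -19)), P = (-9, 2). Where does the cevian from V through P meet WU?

(-17/3, -16/3)

Barycentric coordinates of P with respect to UVW: (2/5, 2/5, 1/5).
On side WU the V-coordinate is zero; dropping P's V-weight 2/5 and renormalizing the remaining 1/5 : 2/5 gives weights 1/3, 2/3 on W, U.
Q = (1/3)·(-17, -19) + (2/3)·(0, 3/2) = (-17/3, -16/3).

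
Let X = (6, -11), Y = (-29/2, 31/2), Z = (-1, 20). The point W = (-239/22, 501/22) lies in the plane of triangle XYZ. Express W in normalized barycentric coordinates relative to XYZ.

(-2/11, 7/11, 6/11)

Signed area of the reference triangle: [XYZ] = ½·(6·(31/2−20) + (-29/2)·(20−(-11)) + (-1)·(-11−(31/2))) = ½·(-27 − 899/2 + 53/2) = -225.
[WYZ] = ½·((-239/22)·(31/2−20) + (-29/2)·(20−(501/22)) + (-1)·(501/22−(31/2))) = ½·(2151/44 + 1769/44 − 80/11) = 450/11, so the X-coordinate is (450/11)/(-225) = -2/11.
[XWZ] = ½·(6·(501/22−20) + (-239/22)·(20−(-11)) + (-1)·(-11−(501/22))) = ½·(183/11 − 7409/22 + 743/22) = -1575/11, so the Y-coordinate is 7/11.
[XYW] = ½·(6·(31/2−(501/22)) + (-29/2)·(501/22−(-11)) + (-239/22)·(-11−(31/2))) = ½·(-480/11 − 21547/44 + 12667/44) = -1350/11, so the Z-coordinate is 6/11.
Check: -2/11 + 7/11 + 6/11 = 1.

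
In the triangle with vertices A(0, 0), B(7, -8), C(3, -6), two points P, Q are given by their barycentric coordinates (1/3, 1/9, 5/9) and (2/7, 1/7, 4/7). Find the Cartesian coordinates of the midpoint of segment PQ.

Barycentric coordinates of the midpoint are the average: (13/42, 8/63, 71/126).
Converting: (13/42)·A + (8/63)·B + (71/126)·C = (325/126, -277/63).

(325/126, -277/63)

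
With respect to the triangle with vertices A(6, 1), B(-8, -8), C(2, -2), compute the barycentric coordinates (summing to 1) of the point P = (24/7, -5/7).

Signed area of the reference triangle: [ABC] = ½·(6·(-8−(-2)) + (-8)·(-2−1) + 2·(1−(-8))) = ½·(-36 + 24 + 18) = 3.
[PBC] = ½·((24/7)·(-8−(-2)) + (-8)·(-2−(-5/7)) + 2·(-5/7−(-8))) = ½·(-144/7 + 72/7 + 102/7) = 15/7, so the A-coordinate is (15/7)/3 = 5/7.
[APC] = ½·(6·(-5/7−(-2)) + (24/7)·(-2−1) + 2·(1−(-5/7))) = ½·(54/7 − 72/7 + 24/7) = 3/7, so the B-coordinate is 1/7.
[ABP] = ½·(6·(-8−(-5/7)) + (-8)·(-5/7−1) + (24/7)·(1−(-8))) = ½·(-306/7 + 96/7 + 216/7) = 3/7, so the C-coordinate is 1/7.

(5/7, 1/7, 1/7)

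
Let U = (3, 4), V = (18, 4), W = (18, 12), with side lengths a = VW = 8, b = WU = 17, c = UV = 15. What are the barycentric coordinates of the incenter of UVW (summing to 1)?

(1/5, 17/40, 3/8)

The incenter has barycentric coordinates proportional to the opposite side lengths: (8 : 17 : 15).
Normalizing by 8+17+15 = 40 gives (1/5, 17/40, 3/8).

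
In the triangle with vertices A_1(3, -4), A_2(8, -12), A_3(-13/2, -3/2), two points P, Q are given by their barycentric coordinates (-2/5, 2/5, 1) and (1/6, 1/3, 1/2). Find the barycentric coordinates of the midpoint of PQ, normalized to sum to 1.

Since both coordinate triples sum to 1, the midpoint's barycentrics are the componentwise average.
(-2/5+1/6)/2 = -7/60; similarly 11/30 and 3/4.

(-7/60, 11/30, 3/4)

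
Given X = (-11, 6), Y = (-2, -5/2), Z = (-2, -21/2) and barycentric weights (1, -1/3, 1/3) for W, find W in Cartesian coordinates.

W = 1·X + (-1/3)·Y + (1/3)·Z.
x-coordinate: 1·(-11) + (-1/3)·(-2) + (1/3)·(-2) = -11.
y-coordinate: 1·6 + (-1/3)·(-5/2) + (1/3)·(-21/2) = 10/3.

(-11, 10/3)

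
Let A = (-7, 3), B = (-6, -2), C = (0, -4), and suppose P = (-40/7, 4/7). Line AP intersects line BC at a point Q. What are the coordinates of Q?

Barycentric coordinates of P with respect to ABC: (4/7, 2/7, 1/7).
On side BC the A-coordinate is zero; dropping P's A-weight 4/7 and renormalizing the remaining 2/7 : 1/7 gives weights 2/3, 1/3 on B, C.
Q = (2/3)·(-6, -2) + (1/3)·(0, -4) = (-4, -8/3).

(-4, -8/3)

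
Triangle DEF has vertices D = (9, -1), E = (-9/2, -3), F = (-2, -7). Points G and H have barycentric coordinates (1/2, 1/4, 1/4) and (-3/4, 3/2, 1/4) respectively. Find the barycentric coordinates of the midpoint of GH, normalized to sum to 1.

Since both coordinate triples sum to 1, the midpoint's barycentrics are the componentwise average.
(1/2+-3/4)/2 = -1/8; similarly 7/8 and 1/4.

(-1/8, 7/8, 1/4)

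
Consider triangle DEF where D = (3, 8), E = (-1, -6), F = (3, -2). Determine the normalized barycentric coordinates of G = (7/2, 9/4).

Signed area of the reference triangle: [DEF] = ½·(3·(-6−(-2)) + (-1)·(-2−8) + 3·(8−(-6))) = ½·(-12 + 10 + 42) = 20.
[GEF] = ½·((7/2)·(-6−(-2)) + (-1)·(-2−(9/4)) + 3·(9/4−(-6))) = ½·(-14 + 17/4 + 99/4) = 15/2, so the D-coordinate is (15/2)/20 = 3/8.
[DGF] = ½·(3·(9/4−(-2)) + (7/2)·(-2−8) + 3·(8−(9/4))) = ½·(51/4 − 35 + 69/4) = -5/2, so the E-coordinate is -1/8.
[DEG] = ½·(3·(-6−(9/4)) + (-1)·(9/4−8) + (7/2)·(8−(-6))) = ½·(-99/4 + 23/4 + 49) = 15, so the F-coordinate is 3/4.

(3/8, -1/8, 3/4)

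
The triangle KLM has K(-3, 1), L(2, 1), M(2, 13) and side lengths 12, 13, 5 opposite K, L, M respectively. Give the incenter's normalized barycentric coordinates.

The incenter has barycentric coordinates proportional to the opposite side lengths: (12 : 13 : 5).
Normalizing by 12+13+5 = 30 gives (2/5, 13/30, 1/6).

(2/5, 13/30, 1/6)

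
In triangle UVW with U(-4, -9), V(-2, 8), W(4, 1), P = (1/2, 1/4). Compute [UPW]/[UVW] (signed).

[UVW] = ½·((-4)·(8−1) + (-2)·(1−(-9)) + 4·(-9−8)) = ½·(-28 − 20 − 68) = -58.
[UPW] = ½·((-4)·(1/4−1) + (1/2)·(1−(-9)) + 4·(-9−(1/4))) = ½·(3 + 5 − 37) = -29/2, so the ratio is (-29/2)/(-58) = 1/4.

1/4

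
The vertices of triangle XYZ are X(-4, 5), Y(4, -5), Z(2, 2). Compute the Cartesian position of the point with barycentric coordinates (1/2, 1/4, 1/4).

(-1/2, 7/4)

W = (1/2)·X + (1/4)·Y + (1/4)·Z.
x-coordinate: (1/2)·(-4) + (1/4)·4 + (1/4)·2 = -1/2.
y-coordinate: (1/2)·5 + (1/4)·(-5) + (1/4)·2 = 7/4.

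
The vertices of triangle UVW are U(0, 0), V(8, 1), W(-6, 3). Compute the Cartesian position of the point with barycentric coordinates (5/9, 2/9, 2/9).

(4/9, 8/9)

P = (5/9)·U + (2/9)·V + (2/9)·W.
x-coordinate: (5/9)·0 + (2/9)·8 + (2/9)·(-6) = 4/9.
y-coordinate: (5/9)·0 + (2/9)·1 + (2/9)·3 = 8/9.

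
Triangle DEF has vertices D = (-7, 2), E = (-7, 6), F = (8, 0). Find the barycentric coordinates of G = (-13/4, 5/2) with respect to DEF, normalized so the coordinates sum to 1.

(1/2, 1/4, 1/4)

Signed area of the reference triangle: [DEF] = ½·((-7)·(6−0) + (-7)·(0−2) + 8·(2−6)) = ½·(-42 + 14 − 32) = -30.
[GEF] = ½·((-13/4)·(6−0) + (-7)·(0−(5/2)) + 8·(5/2−6)) = ½·(-39/2 + 35/2 − 28) = -15, so the D-coordinate is (-15)/(-30) = 1/2.
[DGF] = ½·((-7)·(5/2−0) + (-13/4)·(0−2) + 8·(2−(5/2))) = ½·(-35/2 + 13/2 − 4) = -15/2, so the E-coordinate is 1/4.
[DEG] = ½·((-7)·(6−(5/2)) + (-7)·(5/2−2) + (-13/4)·(2−6)) = ½·(-49/2 − 7/2 + 13) = -15/2, so the F-coordinate is 1/4.
Check: 1/2 + 1/4 + 1/4 = 1.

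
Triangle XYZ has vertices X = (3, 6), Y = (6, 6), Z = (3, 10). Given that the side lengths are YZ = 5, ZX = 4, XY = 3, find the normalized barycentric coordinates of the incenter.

The incenter has barycentric coordinates proportional to the opposite side lengths: (5 : 4 : 3).
Normalizing by 5+4+3 = 12 gives (5/12, 1/3, 1/4).

(5/12, 1/3, 1/4)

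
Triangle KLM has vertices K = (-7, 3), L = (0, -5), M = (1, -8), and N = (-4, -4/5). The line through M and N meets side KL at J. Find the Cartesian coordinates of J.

Barycentric coordinates of N with respect to KLM: (3/5, 1/5, 1/5).
On side KL the M-coordinate is zero; dropping N's M-weight 1/5 and renormalizing the remaining 3/5 : 1/5 gives weights 3/4, 1/4 on K, L.
J = (3/4)·(-7, 3) + (1/4)·(0, -5) = (-21/4, 1).

(-21/4, 1)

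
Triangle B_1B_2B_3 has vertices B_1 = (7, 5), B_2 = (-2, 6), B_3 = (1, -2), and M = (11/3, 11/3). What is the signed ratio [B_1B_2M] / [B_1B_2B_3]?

2/9

[B_1B_2B_3] = ½·(7·(6−(-2)) + (-2)·(-2−5) + 1·(5−6)) = ½·(56 + 14 − 1) = 69/2.
[B_1B_2M] = ½·(7·(6−(11/3)) + (-2)·(11/3−5) + (11/3)·(5−6)) = ½·(49/3 + 8/3 − 11/3) = 23/3, so the ratio is (23/3)/(69/2) = 2/9.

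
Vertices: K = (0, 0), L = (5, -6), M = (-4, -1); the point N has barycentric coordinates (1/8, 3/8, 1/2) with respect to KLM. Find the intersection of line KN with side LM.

(-1/7, -22/7)

Line KN meets LM where the K-coordinate vanishes; zeroing N's K-weight and renormalizing leaves L, M-weights 3/8 : 1/2 → (3/7, 4/7).
So J = (3/7)·L + (4/7)·M = (-1/7, -22/7).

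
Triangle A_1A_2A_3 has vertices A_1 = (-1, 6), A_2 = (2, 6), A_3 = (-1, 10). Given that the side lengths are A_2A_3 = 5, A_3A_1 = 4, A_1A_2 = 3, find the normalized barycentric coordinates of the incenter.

The incenter has barycentric coordinates proportional to the opposite side lengths: (5 : 4 : 3).
Normalizing by 5+4+3 = 12 gives (5/12, 1/3, 1/4).

(5/12, 1/3, 1/4)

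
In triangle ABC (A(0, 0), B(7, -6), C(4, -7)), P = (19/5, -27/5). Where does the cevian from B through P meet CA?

(3, -21/4)

Barycentric coordinates of P with respect to ABC: (1/5, 1/5, 3/5).
On side CA the B-coordinate is zero; dropping P's B-weight 1/5 and renormalizing the remaining 3/5 : 1/5 gives weights 3/4, 1/4 on C, A.
Q = (3/4)·(4, -7) + (1/4)·(0, 0) = (3, -21/4).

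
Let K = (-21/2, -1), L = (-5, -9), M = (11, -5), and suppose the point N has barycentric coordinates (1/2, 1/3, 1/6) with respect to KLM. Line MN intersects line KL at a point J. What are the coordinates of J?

(-83/10, -21/5)

Line MN meets KL where the M-coordinate vanishes; zeroing N's M-weight and renormalizing leaves K, L-weights 1/2 : 1/3 → (3/5, 2/5).
So J = (3/5)·K + (2/5)·L = (-83/10, -21/5).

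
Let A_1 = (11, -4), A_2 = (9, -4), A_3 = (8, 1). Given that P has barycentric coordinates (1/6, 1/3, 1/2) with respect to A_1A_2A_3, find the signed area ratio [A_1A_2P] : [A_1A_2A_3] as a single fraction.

1/2

The signed ratio [A_1A_2P]/[A_1A_2A_3] equals the barycentric coordinate of P at vertex A_3, which is 1/2.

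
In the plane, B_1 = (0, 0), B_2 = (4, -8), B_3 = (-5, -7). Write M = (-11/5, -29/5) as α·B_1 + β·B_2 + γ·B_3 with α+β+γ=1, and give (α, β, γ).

Signed area of the reference triangle: [B_1B_2B_3] = ½·(0·(-8−(-7)) + 4·(-7−0) + (-5)·(0−(-8))) = ½·(0 − 28 − 40) = -34.
[MB_2B_3] = ½·((-11/5)·(-8−(-7)) + 4·(-7−(-29/5)) + (-5)·(-29/5−(-8))) = ½·(11/5 − 24/5 − 11) = -34/5, so the B_1-coordinate is (-34/5)/(-34) = 1/5.
[B_1MB_3] = ½·(0·(-29/5−(-7)) + (-11/5)·(-7−0) + (-5)·(0−(-29/5))) = ½·(0 + 77/5 − 29) = -34/5, so the B_2-coordinate is 1/5.
[B_1B_2M] = ½·(0·(-8−(-29/5)) + 4·(-29/5−0) + (-11/5)·(0−(-8))) = ½·(0 − 116/5 − 88/5) = -102/5, so the B_3-coordinate is 3/5.

(1/5, 1/5, 3/5)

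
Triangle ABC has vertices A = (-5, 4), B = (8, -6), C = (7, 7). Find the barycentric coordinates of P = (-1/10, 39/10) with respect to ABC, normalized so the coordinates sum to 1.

(3/5, 1/10, 3/10)

Signed area of the reference triangle: [ABC] = ½·((-5)·(-6−7) + 8·(7−4) + 7·(4−(-6))) = ½·(65 + 24 + 70) = 159/2.
[PBC] = ½·((-1/10)·(-6−7) + 8·(7−(39/10)) + 7·(39/10−(-6))) = ½·(13/10 + 124/5 + 693/10) = 477/10, so the A-coordinate is (477/10)/(159/2) = 3/5.
[APC] = ½·((-5)·(39/10−7) + (-1/10)·(7−4) + 7·(4−(39/10))) = ½·(31/2 − 3/10 + 7/10) = 159/20, so the B-coordinate is 1/10.
[ABP] = ½·((-5)·(-6−(39/10)) + 8·(39/10−4) + (-1/10)·(4−(-6))) = ½·(99/2 − 4/5 − 1) = 477/20, so the C-coordinate is 3/10.
Check: 3/5 + 1/10 + 3/10 = 1.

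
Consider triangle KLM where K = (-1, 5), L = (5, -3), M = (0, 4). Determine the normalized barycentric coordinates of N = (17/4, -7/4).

Signed area of the reference triangle: [KLM] = ½·((-1)·(-3−4) + 5·(4−5) + 0·(5−(-3))) = ½·(7 − 5 + 0) = 1.
[NLM] = ½·((17/4)·(-3−4) + 5·(4−(-7/4)) + 0·(-7/4−(-3))) = ½·(-119/4 + 115/4 + 0) = -1/2, so the K-coordinate is (-1/2)/1 = -1/2.
[KNM] = ½·((-1)·(-7/4−4) + (17/4)·(4−5) + 0·(5−(-7/4))) = ½·(23/4 − 17/4 + 0) = 3/4, so the L-coordinate is 3/4.
[KLN] = ½·((-1)·(-3−(-7/4)) + 5·(-7/4−5) + (17/4)·(5−(-3))) = ½·(5/4 − 135/4 + 34) = 3/4, so the M-coordinate is 3/4.
Check: -1/2 + 3/4 + 3/4 = 1.

(-1/2, 3/4, 3/4)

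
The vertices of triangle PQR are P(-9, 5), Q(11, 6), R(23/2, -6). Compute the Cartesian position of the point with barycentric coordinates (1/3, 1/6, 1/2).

(55/12, -1/3)

S = (1/3)·P + (1/6)·Q + (1/2)·R.
x-coordinate: (1/3)·(-9) + (1/6)·11 + (1/2)·(23/2) = 55/12.
y-coordinate: (1/3)·5 + (1/6)·6 + (1/2)·(-6) = -1/3.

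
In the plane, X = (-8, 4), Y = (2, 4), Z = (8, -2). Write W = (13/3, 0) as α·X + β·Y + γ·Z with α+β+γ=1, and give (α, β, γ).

(1/6, 1/6, 2/3)

Signed area of the reference triangle: [XYZ] = ½·((-8)·(4−(-2)) + 2·(-2−4) + 8·(4−4)) = ½·(-48 − 12 + 0) = -30.
[WYZ] = ½·((13/3)·(4−(-2)) + 2·(-2−0) + 8·(0−4)) = ½·(26 − 4 − 32) = -5, so the X-coordinate is (-5)/(-30) = 1/6.
[XWZ] = ½·((-8)·(0−(-2)) + (13/3)·(-2−4) + 8·(4−0)) = ½·(-16 − 26 + 32) = -5, so the Y-coordinate is 1/6.
[XYW] = ½·((-8)·(4−0) + 2·(0−4) + (13/3)·(4−4)) = ½·(-32 − 8 + 0) = -20, so the Z-coordinate is 2/3.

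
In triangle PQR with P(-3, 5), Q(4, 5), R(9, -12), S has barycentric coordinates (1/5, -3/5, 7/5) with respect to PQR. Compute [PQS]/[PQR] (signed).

7/5

The signed ratio [PQS]/[PQR] equals the barycentric coordinate of S at vertex R, which is 7/5.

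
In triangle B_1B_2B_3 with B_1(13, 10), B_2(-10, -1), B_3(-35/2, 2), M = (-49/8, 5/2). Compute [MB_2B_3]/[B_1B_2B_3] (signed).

[B_1B_2B_3] = ½·(13·(-1−2) + (-10)·(2−10) + (-35/2)·(10−(-1))) = ½·(-39 + 80 − 385/2) = -303/4.
[MB_2B_3] = ½·((-49/8)·(-1−2) + (-10)·(2−(5/2)) + (-35/2)·(5/2−(-1))) = ½·(147/8 + 5 − 245/4) = -303/16, so the ratio is (-303/16)/(-303/4) = 1/4.

1/4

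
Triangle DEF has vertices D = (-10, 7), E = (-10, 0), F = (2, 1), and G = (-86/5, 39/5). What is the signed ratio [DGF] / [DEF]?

2/5

[DEF] = ½·((-10)·(0−1) + (-10)·(1−7) + 2·(7−0)) = ½·(10 + 60 + 14) = 42.
[DGF] = ½·((-10)·(39/5−1) + (-86/5)·(1−7) + 2·(7−(39/5))) = ½·(-68 + 516/5 − 8/5) = 84/5, so the ratio is (84/5)/42 = 2/5.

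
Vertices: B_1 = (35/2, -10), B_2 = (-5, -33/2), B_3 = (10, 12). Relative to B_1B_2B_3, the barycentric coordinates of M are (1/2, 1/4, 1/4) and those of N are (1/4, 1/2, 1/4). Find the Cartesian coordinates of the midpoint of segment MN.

Barycentric coordinates of the midpoint are the average: (3/8, 3/8, 1/4).
Converting: (3/8)·B_1 + (3/8)·B_2 + (1/4)·B_3 = (115/16, -111/16).

(115/16, -111/16)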